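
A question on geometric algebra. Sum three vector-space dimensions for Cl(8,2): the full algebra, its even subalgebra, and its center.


n = 8 + 2 = 10
Total dim = 2^10 = 1024
Even subalgebra dim = 2^9 = 512
n is even, so center dim = 1
Sum = 1024 + 512 + 1 = 1537


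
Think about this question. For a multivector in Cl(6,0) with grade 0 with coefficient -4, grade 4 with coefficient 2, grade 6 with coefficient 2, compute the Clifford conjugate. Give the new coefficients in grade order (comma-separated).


Clifford conjugate sign for grade k: (-1)^(k(k+1)/2)
Grade 0: (-1)^(0*1/2) = (-1)^0 = 1, coeff -4 -> -4
Grade 4: (-1)^(4*5/2) = (-1)^10 = 1, coeff 2 -> 2
Grade 6: (-1)^(6*7/2) = (-1)^21 = -1, coeff 2 -> -2
Conjugated coefficients: -4, 2, -2


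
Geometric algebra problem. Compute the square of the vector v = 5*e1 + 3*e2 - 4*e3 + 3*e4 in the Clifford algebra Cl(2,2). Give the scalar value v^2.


v^2 = sum of c_i^2 * e_i^2
Positive signature terms (e_i^2 = +1): 5^2 + 3^2 = 34
Negative signature terms (e_j^2 = -1): (-4)^2 + 3^2 = 25
v^2 = 34 - 25 = 9


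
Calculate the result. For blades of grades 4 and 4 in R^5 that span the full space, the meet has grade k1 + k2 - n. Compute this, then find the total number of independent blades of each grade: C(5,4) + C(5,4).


Meet grade = grade(A) + grade(B) - n
= 4 + 4 - 5 = 3
C(5,4) = 5
C(5,4) = 5
dim_A + dim_B = 5 + 5 = 10


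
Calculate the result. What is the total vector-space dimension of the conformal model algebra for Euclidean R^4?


The conformal model of R^4 uses Cl(5,1): the 4 Euclidean generators plus two extra orthogonal generators e+ (e+^2 = +1) and e- (e-^2 = -1), from which the null vectors e0, einf are built.
Number of generators m = 4 + 2 = 6.
dim Cl(p,q) = 2^m = 2^6 = 64


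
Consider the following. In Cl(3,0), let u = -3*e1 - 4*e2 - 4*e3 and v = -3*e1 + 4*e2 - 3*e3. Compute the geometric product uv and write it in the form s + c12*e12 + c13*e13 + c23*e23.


In Cl(3,0): e_i^2 = 1, e_ie_j = -e_je_i for i != j.
Scalar part = u . v = (-3)*(-3) + (-4)*4 + (-4)*(-3)
= 9 + (-16) + 12 = 5
e12 coeff = (-3)*4 - (-4)*(-3) = -12 - 12 = -24
e13 coeff = (-3)*(-3) - (-4)*(-3) = 9 - 12 = -3
e23 coeff = (-4)*(-3) - (-4)*4 = 12 - (-16) = 28
uv = 5 - 24*e12 - 3*e13 + 28*e23


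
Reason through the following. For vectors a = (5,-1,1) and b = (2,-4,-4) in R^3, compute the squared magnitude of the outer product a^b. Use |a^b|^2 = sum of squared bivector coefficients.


a wedge b = (a1*b2 - a2*b1)*e12 + (a1*b3 - a3*b1)*e13 + (a2*b3 - a3*b2)*e23
e12 coeff: 5*(-4) - (-1)*2 = -20 - (-2) = -18
e13 coeff: 5*(-4) - 1*2 = -20 - 2 = -22
e23 coeff: (-1)*(-4) - 1*(-4) = 4 - (-4) = 8
|a wedge b|^2 = (-18)^2 + (-22)^2 + 8^2
= 324 + 484 + 64
= 872


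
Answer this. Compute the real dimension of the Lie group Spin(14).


Spin(n) double-covers SO(n); both have Lie algebra so(n) of dimension n(n-1)/2.
n = 14
n(n-1) = 14 * 13 = 182
dim Spin(14) = 182/2 = 91


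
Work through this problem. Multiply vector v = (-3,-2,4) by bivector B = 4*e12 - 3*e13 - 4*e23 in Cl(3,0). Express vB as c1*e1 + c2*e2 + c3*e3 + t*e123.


vB has grade-1 (vector) and grade-3 (trivector) parts: vB = (v _| B) + (v ^ B).
Vector part <vB>_1:
  e1: -v2*b12 - v3*b13 = -(-2)*(4) - (4)*(-3) = 20
  e2: v1*b12 - v3*b23 = (-3)*(4) - (4)*(-4) = 4
  e3: v1*b13 + v2*b23 = (-3)*(-3) + (-2)*(-4) = 17
Trivector part <vB>_3:
  e123: v1*b23 - v2*b13 + v3*b12 = (-3)*(-4) - (-2)*(-3) + (4)*(4) = 22
vB = 20*e1 + 4*e2 + 17*e3 + 22*e123


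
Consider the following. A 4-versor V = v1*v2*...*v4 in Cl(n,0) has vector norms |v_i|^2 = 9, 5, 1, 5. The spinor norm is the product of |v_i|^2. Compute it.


Spinor norm N(V) = |v1|^2 * |v2|^2 * ... * |v4|^2
= 9 * 5 * 1 * 5
Running product: 9, 45, 45, 225
N(V) = 225


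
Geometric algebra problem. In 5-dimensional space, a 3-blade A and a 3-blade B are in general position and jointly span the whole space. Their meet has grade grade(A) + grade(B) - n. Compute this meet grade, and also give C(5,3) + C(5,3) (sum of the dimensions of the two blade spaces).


Meet grade = grade(A) + grade(B) - n
= 3 + 3 - 5 = 1
C(5,3) = 10
C(5,3) = 10
dim_A + dim_B = 10 + 10 = 20


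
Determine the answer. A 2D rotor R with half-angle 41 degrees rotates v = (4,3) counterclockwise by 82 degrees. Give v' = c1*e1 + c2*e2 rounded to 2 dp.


Rotor R = cos(41deg) - sin(41deg)*e12
Rotation angle theta = 2 * 41 = 82 degrees
v' = R*v*~R rotates v by theta.
cos(82deg) = 0.1392, sin(82deg) = 0.9903
v'_1 = 4*cos(82deg) - 3*sin(82deg)
= 4*0.1392 - 3*0.9903
= -2.41
v'_2 = 4*sin(82deg) + 3*cos(82deg)
= 4*0.9903 + 3*0.1392
= 4.38
v' = -2.41*e1 + 4.38*e2


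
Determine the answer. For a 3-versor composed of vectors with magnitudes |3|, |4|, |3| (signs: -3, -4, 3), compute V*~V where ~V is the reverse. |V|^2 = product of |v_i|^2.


Each vector v_i has |v_i|^2 = s_i^2
Squared scales: (-3)^2 = 9, (-4)^2 = 16, 3^2 = 9
|V|^2 = 9 * 16 * 9
= 1296


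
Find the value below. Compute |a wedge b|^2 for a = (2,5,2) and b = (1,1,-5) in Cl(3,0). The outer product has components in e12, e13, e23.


a wedge b = (a1*b2 - a2*b1)*e12 + (a1*b3 - a3*b1)*e13 + (a2*b3 - a3*b2)*e23
e12 coeff: 2*1 - 5*1 = 2 - 5 = -3
e13 coeff: 2*(-5) - 2*1 = -10 - 2 = -12
e23 coeff: 5*(-5) - 2*1 = -25 - 2 = -27
|a wedge b|^2 = (-3)^2 + (-12)^2 + (-27)^2
= 9 + 144 + 729
= 882


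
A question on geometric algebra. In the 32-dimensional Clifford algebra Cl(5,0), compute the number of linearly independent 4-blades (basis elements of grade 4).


Number of grade-k basis blades in Cl(p,q) with n = p + q is C(n, k).
n = 5 + 0 = 5
C(5, 4) = 5! / (4! * 1!)
= 120 / (24 * 1)
= 5


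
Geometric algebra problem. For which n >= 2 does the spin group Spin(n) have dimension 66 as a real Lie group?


dim Spin(n) = dim so(n) = n(n-1)/2.
Solve n(n-1)/2 = 66, i.e. n^2 - n - 132 = 0.
Discriminant = 1 + 8*66 = 529
n = (1 + sqrt(529))/2 = (1 + 23)/2 = 12


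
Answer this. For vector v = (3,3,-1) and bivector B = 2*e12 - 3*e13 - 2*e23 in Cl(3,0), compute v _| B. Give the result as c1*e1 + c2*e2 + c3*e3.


Left contraction v _| B = <vB>_1 (grade-1 part of the geometric product vB).
Using e1_|e12 = e2, e2_|e12 = -e1, e1_|e13 = e3, e3_|e13 = -e1, e2_|e23 = e3, e3_|e23 = -e2:
e1 coeff: -v2*b12 - v3*b13 = -(3)*(2) - (-1)*(-3) = -9
e2 coeff: v1*b12 - v3*b23 = (3)*(2) - (-1)*(-2) = 4
e3 coeff: v1*b13 + v2*b23 = (3)*(-3) + (3)*(-2) = -15
v _| B = -9*e1 + 4*e2 - 15*e3


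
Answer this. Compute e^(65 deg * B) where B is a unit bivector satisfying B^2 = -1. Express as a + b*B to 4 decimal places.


For a unit bivector B with B^2 = -1, the exponential series gives
e^(theta*B) = cos(theta) + sin(theta)*B (the GA analogue of Euler's formula).
theta = 65 degrees = 1.134464 rad
cos(65 deg) = 0.4226
sin(65 deg) = 0.9063
exp(theta*B) = 0.4226 + 0.9063*B


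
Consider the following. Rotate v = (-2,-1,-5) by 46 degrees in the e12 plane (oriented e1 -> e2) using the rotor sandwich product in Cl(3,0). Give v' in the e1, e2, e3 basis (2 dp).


Rotor R = cos(23deg) - sin(23deg)*e12
Rotation angle theta = 2 * 23 = 46 degrees in the e12 plane (e1 -> e2).
The component perpendicular to the plane (e3) is invariant: v'_3 = v3 = -5.00
cos(46deg) = 0.6947, sin(46deg) = 0.7193
v'_1 = v1*cos(theta) - v2*sin(theta) = -2*0.6947 - (-1)*0.7193 = -0.67
v'_2 = v1*sin(theta) + v2*cos(theta) = -2*0.7193 + (-1)*0.6947 = -2.13
v' = -0.67*e1 - 2.13*e2 - 5.00*e3


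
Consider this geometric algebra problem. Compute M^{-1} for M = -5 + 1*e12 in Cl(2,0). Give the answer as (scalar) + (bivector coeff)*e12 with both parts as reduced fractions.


M = -5 + 1*e12, where e12^2 = -1.
Since M commutes with its reverse ~M = a - b*e12, M * ~M = a^2 - b^2*e12^2 = a^2 + b^2.
So M^{-1} = ~M / (a^2 + b^2) = (a - b*e12)/(a^2 + b^2).
a^2 + b^2 = 25 + 1 = 26
Scalar part = -5/26 = -5/26
Bivector coeff = -1/26 = -1/26
M^{-1} = -5/26 - 1/26*e12


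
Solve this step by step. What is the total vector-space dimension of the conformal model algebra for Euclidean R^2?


The conformal model of R^2 uses Cl(3,1): the 2 Euclidean generators plus two extra orthogonal generators e+ (e+^2 = +1) and e- (e-^2 = -1), from which the null vectors e0, einf are built.
Number of generators m = 2 + 2 = 4.
dim Cl(p,q) = 2^m = 2^4 = 16


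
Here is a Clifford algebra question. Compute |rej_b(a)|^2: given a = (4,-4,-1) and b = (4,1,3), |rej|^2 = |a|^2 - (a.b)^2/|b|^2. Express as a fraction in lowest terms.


|a|^2 = 4^2 + (-4)^2 + (-1)^2 = 33
|b|^2 = 4^2 + 1^2 + 3^2 = 26
a . b = 4*4 + (-4)*1 + (-1)*3 = 9
(a.b)^2 = 9^2 = 81
|rej|^2 = 33 - 81/26
= (858 - 81)/26
= 777/26
In lowest terms: 777/26


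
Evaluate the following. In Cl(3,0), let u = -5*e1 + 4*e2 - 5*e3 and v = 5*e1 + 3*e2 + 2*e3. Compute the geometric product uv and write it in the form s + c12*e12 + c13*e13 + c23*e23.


In Cl(3,0): e_i^2 = 1, e_ie_j = -e_je_i for i != j.
Scalar part = u . v = (-5)*5 + 4*3 + (-5)*2
= -25 + 12 + (-10) = -23
e12 coeff = (-5)*3 - 4*5 = -15 - 20 = -35
e13 coeff = (-5)*2 - (-5)*5 = -10 - (-25) = 15
e23 coeff = 4*2 - (-5)*3 = 8 - (-15) = 23
uv = -23 - 35*e12 + 15*e13 + 23*e23


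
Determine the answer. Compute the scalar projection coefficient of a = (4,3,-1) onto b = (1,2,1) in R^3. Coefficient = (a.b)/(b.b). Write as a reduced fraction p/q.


Projection coefficient = (a . b) / (b . b)
a . b = 4*1 + 3*2 + (-1)*1
= 4 + 6 + (-1) = 9
b . b = 1^2 + 2^2 + 1^2
= 1 + 4 + 1 = 6
Coefficient = 9/6
In lowest terms: 3/2


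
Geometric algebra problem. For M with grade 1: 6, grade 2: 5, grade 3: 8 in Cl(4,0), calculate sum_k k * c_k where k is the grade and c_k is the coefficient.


Grade-weighted sum = sum of grade_k * coefficient_k
1*6 = 6
2*5 = 10
3*8 = 24
Total = 6 + 10 + 24 = 40


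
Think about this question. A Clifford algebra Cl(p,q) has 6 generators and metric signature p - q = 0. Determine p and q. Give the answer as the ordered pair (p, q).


We need p + q = 6 and p - q = 0.
Adding: 2p = 6 + 0 = 6, so p = 3.
Then q = 6 - 3 = 3.
(p, q) = (3, 3)


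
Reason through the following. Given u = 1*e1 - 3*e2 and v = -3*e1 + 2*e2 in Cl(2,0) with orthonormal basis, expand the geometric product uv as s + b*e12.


Expand: (1*e1 - 3*e2)(-3*e1 + 2*e2)
= 1*(-3)*e1e1 + 1*2*e1e2 + (-3)*(-3)*e2e1 + (-3)*2*e2e2
Using e1^2 = e2^2 = 1, e2e1 = -e1e2:
Scalar part s = 1*(-3) + (-3)*2 = -3 + (-6) = -9
Bivector part b = 1*2 - (-3)*(-3) = 2 - 9 = -7
uv = -9 - 7*e12


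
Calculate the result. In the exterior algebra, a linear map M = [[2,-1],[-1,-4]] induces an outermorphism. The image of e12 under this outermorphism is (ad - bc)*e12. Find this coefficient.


The outermorphism of a linear map f sends e1^e2 to f(e1)^f(e2).
f(e1) = 2*e1 - 1*e2
f(e2) = -1*e1 - 4*e2
f(e1) ^ f(e2) = (2*e1 - 1*e2) ^ (-1*e1 - 4*e2)
= 2*(-4)*e12 + (-1)*(-1)*e21
= (-8 - 1)*e12
= -9*e12
Coefficient = -9


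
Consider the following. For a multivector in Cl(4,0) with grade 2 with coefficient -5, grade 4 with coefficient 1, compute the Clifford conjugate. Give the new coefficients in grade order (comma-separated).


Clifford conjugate sign for grade k: (-1)^(k(k+1)/2)
Grade 2: (-1)^(2*3/2) = (-1)^3 = -1, coeff -5 -> 5
Grade 4: (-1)^(4*5/2) = (-1)^10 = 1, coeff 1 -> 1
Conjugated coefficients: 5, 1


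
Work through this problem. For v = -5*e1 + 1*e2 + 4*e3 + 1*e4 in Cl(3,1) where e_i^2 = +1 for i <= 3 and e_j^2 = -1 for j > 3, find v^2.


v^2 = sum of c_i^2 * e_i^2
Positive signature terms (e_i^2 = +1): (-5)^2 + 1^2 + 4^2 = 42
Negative signature terms (e_j^2 = -1): 1^2 = 1
v^2 = 42 - 1 = 41


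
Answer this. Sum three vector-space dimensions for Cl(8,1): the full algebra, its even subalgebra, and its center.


n = 8 + 1 = 9
Total dim = 2^9 = 512
Even subalgebra dim = 2^8 = 256
n is odd, so center dim = 2
Sum = 512 + 256 + 2 = 770


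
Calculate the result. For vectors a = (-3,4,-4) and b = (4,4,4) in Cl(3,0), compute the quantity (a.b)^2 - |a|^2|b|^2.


a . b = (-3)*4 + 4*4 + (-4)*4
= -12 + 16 + (-16) = -12
|a|^2 = (-3)^2 + 4^2 + (-4)^2 = 41
|b|^2 = 4^2 + 4^2 + 4^2 = 48
(a.b)^2 = (-12)^2 = 144
|a|^2 * |b|^2 = 41 * 48 = 1968
Result = 144 - 1968 = -1824


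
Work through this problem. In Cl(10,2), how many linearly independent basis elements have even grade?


Even subalgebra dimension = 2^(n-1)
n = 10 + 2 = 12
2^(12 - 1) = 2^11 = 2048
Verification: sum of C(12,k) for even k = 1 + 66 + 495 + 924 + 495 + 66 + 1 = 2048
Result = 2048


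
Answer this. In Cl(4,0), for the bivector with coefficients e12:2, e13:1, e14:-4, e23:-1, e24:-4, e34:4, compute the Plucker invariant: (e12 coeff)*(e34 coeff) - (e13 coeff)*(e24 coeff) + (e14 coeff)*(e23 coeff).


Plucker relation: af - be + cd
a*f = 2*4 = 8
b*e = 1*(-4) = -4
c*d = (-4)*(-1) = 4
af - be + cd = 8 - (-4) + 4
= 16


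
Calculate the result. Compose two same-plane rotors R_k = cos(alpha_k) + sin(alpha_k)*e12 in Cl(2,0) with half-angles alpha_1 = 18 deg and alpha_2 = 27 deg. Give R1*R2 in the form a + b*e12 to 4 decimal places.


Same-plane rotors commute and their half-angles add:
R1*R2 = cos(a1 + a2) + sin(a1 + a2)*e12.
a1 + a2 = 18 + 27 = 45 deg
cos(45 deg) = 0.7071
sin(45 deg) = 0.7071
R1*R2 = 0.7071 + 0.7071*e12


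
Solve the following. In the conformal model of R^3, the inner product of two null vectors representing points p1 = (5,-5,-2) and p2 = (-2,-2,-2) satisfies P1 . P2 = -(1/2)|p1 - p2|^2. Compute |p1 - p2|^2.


p1 - p2 = (7, -3, 0)
|p1 - p2|^2 = 7^2 + (-3)^2 + 0^2
= 49 + 9 + 0
= 58


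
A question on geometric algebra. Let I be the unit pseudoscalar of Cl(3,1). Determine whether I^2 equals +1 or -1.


The pseudoscalar I = e1...e_n (product of all n generators) of Cl(p,q) satisfies I^2 = (-1)^(q + n(n-1)/2).
p = 3, q = 1, n = p + q = 4
n(n-1)/2 = 4 * 3 / 2 = 6
Exponent = q + n(n-1)/2 = 1 + 6 = 7
I^2 = (-1)^7 = -1


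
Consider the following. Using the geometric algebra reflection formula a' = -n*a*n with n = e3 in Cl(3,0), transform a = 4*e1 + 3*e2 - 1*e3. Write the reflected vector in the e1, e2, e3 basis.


Reflection formula: a' = -n*a*n, with n = e3 (unit vector, n^2 = 1).
For reflection through hyperplane perp to e3:
The component along e3 flips sign, others stay.
a = (4, 3, -1)
a' = (4, 3, 1)
a' = 4*e1 + 3*e2 + 1*e3


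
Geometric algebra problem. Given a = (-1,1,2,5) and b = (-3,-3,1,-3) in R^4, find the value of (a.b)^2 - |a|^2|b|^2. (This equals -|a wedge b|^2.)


a . b = (-1)*(-3) + 1*(-3) + 2*1 + 5*(-3)
= 3 + (-3) + 2 + (-15) = -13
|a|^2 = (-1)^2 + 1^2 + 2^2 + 5^2 = 31
|b|^2 = (-3)^2 + (-3)^2 + 1^2 + (-3)^2 = 28
(a.b)^2 = (-13)^2 = 169
|a|^2 * |b|^2 = 31 * 28 = 868
Result = 169 - 868 = -699


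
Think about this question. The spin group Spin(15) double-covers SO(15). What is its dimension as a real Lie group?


Spin(n) double-covers SO(n); both have Lie algebra so(n) of dimension n(n-1)/2.
n = 15
n(n-1) = 15 * 14 = 210
dim Spin(15) = 210/2 = 105


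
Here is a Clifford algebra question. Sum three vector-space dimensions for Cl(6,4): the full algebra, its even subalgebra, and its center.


n = 6 + 4 = 10
Total dim = 2^10 = 1024
Even subalgebra dim = 2^9 = 512
n is even, so center dim = 1
Sum = 1024 + 512 + 1 = 1537


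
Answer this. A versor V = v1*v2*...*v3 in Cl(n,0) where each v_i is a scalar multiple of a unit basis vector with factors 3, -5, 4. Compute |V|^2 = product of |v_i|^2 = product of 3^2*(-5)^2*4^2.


Each vector v_i has |v_i|^2 = s_i^2
Squared scales: 3^2 = 9, (-5)^2 = 25, 4^2 = 16
|V|^2 = 9 * 25 * 16
= 3600


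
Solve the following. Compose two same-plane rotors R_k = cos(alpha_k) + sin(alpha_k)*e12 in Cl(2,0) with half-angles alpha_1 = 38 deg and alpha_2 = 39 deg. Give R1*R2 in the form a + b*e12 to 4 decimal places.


Same-plane rotors commute and their half-angles add:
R1*R2 = cos(a1 + a2) + sin(a1 + a2)*e12.
a1 + a2 = 38 + 39 = 77 deg
cos(77 deg) = 0.2250
sin(77 deg) = 0.9744
R1*R2 = 0.2250 + 0.9744*e12


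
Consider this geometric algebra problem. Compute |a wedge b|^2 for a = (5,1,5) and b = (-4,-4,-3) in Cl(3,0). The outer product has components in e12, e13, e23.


a wedge b = (a1*b2 - a2*b1)*e12 + (a1*b3 - a3*b1)*e13 + (a2*b3 - a3*b2)*e23
e12 coeff: 5*(-4) - 1*(-4) = -20 - (-4) = -16
e13 coeff: 5*(-3) - 5*(-4) = -15 - (-20) = 5
e23 coeff: 1*(-3) - 5*(-4) = -3 - (-20) = 17
|a wedge b|^2 = (-16)^2 + 5^2 + 17^2
= 256 + 25 + 289
= 570


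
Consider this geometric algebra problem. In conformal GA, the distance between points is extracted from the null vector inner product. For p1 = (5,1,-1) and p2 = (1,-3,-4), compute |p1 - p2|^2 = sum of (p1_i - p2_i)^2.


p1 - p2 = (4, 4, 3)
|p1 - p2|^2 = 4^2 + 4^2 + 3^2
= 16 + 16 + 9
= 41


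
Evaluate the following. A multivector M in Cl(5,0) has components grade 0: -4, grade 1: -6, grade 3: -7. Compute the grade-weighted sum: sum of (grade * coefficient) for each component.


Grade-weighted sum = sum of grade_k * coefficient_k
0*(-4) = 0
1*(-6) = -6
3*(-7) = -21
Total = 0 + (-6) + (-21) = -27


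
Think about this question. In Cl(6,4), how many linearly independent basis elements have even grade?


Even subalgebra dimension = 2^(n-1)
n = 6 + 4 = 10
2^(10 - 1) = 2^9 = 512
Verification: sum of C(10,k) for even k = 1 + 45 + 210 + 210 + 45 + 1 = 512
Result = 512


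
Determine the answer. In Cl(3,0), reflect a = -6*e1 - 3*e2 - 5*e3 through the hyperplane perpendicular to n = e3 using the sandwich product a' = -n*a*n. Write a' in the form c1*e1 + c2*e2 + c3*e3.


Reflection formula: a' = -n*a*n, with n = e3 (unit vector, n^2 = 1).
For reflection through hyperplane perp to e3:
The component along e3 flips sign, others stay.
a = (-6, -3, -5)
a' = (-6, -3, 5)
a' = -6*e1 - 3*e2 + 5*e3


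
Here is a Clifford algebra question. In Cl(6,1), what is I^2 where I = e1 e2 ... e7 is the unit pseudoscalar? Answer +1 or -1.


The pseudoscalar I = e1...e_n (product of all n generators) of Cl(p,q) satisfies I^2 = (-1)^(q + n(n-1)/2).
p = 6, q = 1, n = p + q = 7
n(n-1)/2 = 7 * 6 / 2 = 21
Exponent = q + n(n-1)/2 = 1 + 21 = 22
I^2 = (-1)^22 = +1


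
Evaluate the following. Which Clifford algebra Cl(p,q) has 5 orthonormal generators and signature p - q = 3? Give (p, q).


We need p + q = 5 and p - q = 3.
Adding: 2p = 5 + 3 = 8, so p = 4.
Then q = 5 - 4 = 1.
(p, q) = (4, 1)


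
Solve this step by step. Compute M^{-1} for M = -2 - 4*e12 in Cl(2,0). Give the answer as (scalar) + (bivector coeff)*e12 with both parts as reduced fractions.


M = -2 - 4*e12, where e12^2 = -1.
Since M commutes with its reverse ~M = a - b*e12, M * ~M = a^2 - b^2*e12^2 = a^2 + b^2.
So M^{-1} = ~M / (a^2 + b^2) = (a - b*e12)/(a^2 + b^2).
a^2 + b^2 = 4 + 16 = 20
Scalar part = -2/20 = -1/10
Bivector coeff = 4/20 = 1/5
M^{-1} = -1/10 + 1/5*e12


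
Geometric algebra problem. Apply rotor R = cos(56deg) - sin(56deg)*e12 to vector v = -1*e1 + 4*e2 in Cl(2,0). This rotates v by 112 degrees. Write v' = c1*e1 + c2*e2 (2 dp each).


Rotor R = cos(56deg) - sin(56deg)*e12
Rotation angle theta = 2 * 56 = 112 degrees
v' = R*v*~R rotates v by theta.
cos(112deg) = -0.3746, sin(112deg) = 0.9272
v'_1 = -1*cos(112deg) - 4*sin(112deg)
= -1*(-0.3746) - 4*0.9272
= -3.33
v'_2 = -1*sin(112deg) + 4*cos(112deg)
= -1*0.9272 + 4*(-0.3746)
= -2.43
v' = -3.33*e1 - 2.43*e2


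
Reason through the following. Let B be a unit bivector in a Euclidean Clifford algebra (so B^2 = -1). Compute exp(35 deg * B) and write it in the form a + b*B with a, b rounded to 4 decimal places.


For a unit bivector B with B^2 = -1, the exponential series gives
e^(theta*B) = cos(theta) + sin(theta)*B (the GA analogue of Euler's formula).
theta = 35 degrees = 0.610865 rad
cos(35 deg) = 0.8192
sin(35 deg) = 0.5736
exp(theta*B) = 0.8192 + 0.5736*B


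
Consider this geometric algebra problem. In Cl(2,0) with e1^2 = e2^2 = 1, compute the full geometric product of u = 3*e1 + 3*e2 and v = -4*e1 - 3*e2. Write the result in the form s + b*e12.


Expand: (3*e1 + 3*e2)(-4*e1 - 3*e2)
= 3*(-4)*e1e1 + 3*(-3)*e1e2 + 3*(-4)*e2e1 + 3*(-3)*e2e2
Using e1^2 = e2^2 = 1, e2e1 = -e1e2:
Scalar part s = 3*(-4) + 3*(-3) = -12 + (-9) = -21
Bivector part b = 3*(-3) - 3*(-4) = -9 - (-12) = 3
uv = -21 + 3*e12


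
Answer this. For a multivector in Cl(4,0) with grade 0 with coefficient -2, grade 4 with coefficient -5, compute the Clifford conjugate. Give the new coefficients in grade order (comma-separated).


Clifford conjugate sign for grade k: (-1)^(k(k+1)/2)
Grade 0: (-1)^(0*1/2) = (-1)^0 = 1, coeff -2 -> -2
Grade 4: (-1)^(4*5/2) = (-1)^10 = 1, coeff -5 -> -5
Conjugated coefficients: -2, -5


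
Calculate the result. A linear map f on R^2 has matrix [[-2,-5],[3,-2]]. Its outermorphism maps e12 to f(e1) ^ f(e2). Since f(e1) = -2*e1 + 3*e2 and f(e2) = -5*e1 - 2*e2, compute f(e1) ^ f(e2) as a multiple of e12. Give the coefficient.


The outermorphism of a linear map f sends e1^e2 to f(e1)^f(e2).
f(e1) = -2*e1 + 3*e2
f(e2) = -5*e1 - 2*e2
f(e1) ^ f(e2) = (-2*e1 + 3*e2) ^ (-5*e1 - 2*e2)
= (-2)*(-2)*e12 + 3*(-5)*e21
= (4 - (-15))*e12
= 19*e12
Coefficient = 19


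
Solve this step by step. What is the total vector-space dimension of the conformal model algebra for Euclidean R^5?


The conformal model of R^5 uses Cl(6,1): the 5 Euclidean generators plus two extra orthogonal generators e+ (e+^2 = +1) and e- (e-^2 = -1), from which the null vectors e0, einf are built.
Number of generators m = 5 + 2 = 7.
dim Cl(p,q) = 2^m = 2^7 = 128


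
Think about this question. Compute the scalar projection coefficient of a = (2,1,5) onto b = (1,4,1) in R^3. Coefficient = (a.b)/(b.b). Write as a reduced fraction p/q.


Projection coefficient = (a . b) / (b . b)
a . b = 2*1 + 1*4 + 5*1
= 2 + 4 + 5 = 11
b . b = 1^2 + 4^2 + 1^2
= 1 + 16 + 1 = 18
Coefficient = 11/18
In lowest terms: 11/18


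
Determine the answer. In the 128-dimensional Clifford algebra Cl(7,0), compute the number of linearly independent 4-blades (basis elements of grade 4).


Number of grade-k basis blades in Cl(p,q) with n = p + q is C(n, k).
n = 7 + 0 = 7
C(7, 4) = 7! / (4! * 3!)
= 5040 / (24 * 6)
= 35


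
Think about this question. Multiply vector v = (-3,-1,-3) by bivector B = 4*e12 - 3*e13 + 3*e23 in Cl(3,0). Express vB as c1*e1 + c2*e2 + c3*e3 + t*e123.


vB has grade-1 (vector) and grade-3 (trivector) parts: vB = (v _| B) + (v ^ B).
Vector part <vB>_1:
  e1: -v2*b12 - v3*b13 = -(-1)*(4) - (-3)*(-3) = -5
  e2: v1*b12 - v3*b23 = (-3)*(4) - (-3)*(3) = -3
  e3: v1*b13 + v2*b23 = (-3)*(-3) + (-1)*(3) = 6
Trivector part <vB>_3:
  e123: v1*b23 - v2*b13 + v3*b12 = (-3)*(3) - (-1)*(-3) + (-3)*(4) = -24
vB = -5*e1 - 3*e2 + 6*e3 - 24*e123


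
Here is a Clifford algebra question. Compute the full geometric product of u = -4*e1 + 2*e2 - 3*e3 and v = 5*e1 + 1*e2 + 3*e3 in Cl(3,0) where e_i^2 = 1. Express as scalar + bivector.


In Cl(3,0): e_i^2 = 1, e_ie_j = -e_je_i for i != j.
Scalar part = u . v = (-4)*5 + 2*1 + (-3)*3
= -20 + 2 + (-9) = -27
e12 coeff = (-4)*1 - 2*5 = -4 - 10 = -14
e13 coeff = (-4)*3 - (-3)*5 = -12 - (-15) = 3
e23 coeff = 2*3 - (-3)*1 = 6 - (-3) = 9
uv = -27 - 14*e12 + 3*e13 + 9*e23


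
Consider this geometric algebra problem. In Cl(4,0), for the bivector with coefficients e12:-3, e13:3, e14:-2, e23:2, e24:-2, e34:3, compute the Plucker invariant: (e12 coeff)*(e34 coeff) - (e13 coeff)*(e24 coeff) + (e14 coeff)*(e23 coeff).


Plucker relation: af - be + cd
a*f = (-3)*3 = -9
b*e = 3*(-2) = -6
c*d = (-2)*2 = -4
af - be + cd = -9 - (-6) + (-4)
= -7


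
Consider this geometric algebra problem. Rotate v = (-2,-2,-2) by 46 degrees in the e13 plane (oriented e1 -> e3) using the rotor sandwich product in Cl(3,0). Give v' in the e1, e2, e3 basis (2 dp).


Rotor R = cos(23deg) - sin(23deg)*e13
Rotation angle theta = 2 * 23 = 46 degrees in the e13 plane (e1 -> e3).
The component perpendicular to the plane (e2) is invariant: v'_2 = v2 = -2.00
cos(46deg) = 0.6947, sin(46deg) = 0.7193
v'_1 = v1*cos(theta) - v3*sin(theta) = -2*0.6947 - (-2)*0.7193 = 0.05
v'_3 = v1*sin(theta) + v3*cos(theta) = -2*0.7193 + (-2)*0.6947 = -2.83
v' = 0.05*e1 - 2.00*e2 - 2.83*e3


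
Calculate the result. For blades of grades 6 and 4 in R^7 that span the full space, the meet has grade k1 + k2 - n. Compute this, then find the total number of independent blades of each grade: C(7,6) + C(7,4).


Meet grade = grade(A) + grade(B) - n
= 6 + 4 - 7 = 3
C(7,6) = 7
C(7,4) = 35
dim_A + dim_B = 7 + 35 = 42


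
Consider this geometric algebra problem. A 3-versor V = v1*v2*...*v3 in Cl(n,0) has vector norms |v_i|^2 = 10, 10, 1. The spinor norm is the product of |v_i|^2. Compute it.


Spinor norm N(V) = |v1|^2 * |v2|^2 * ... * |v3|^2
= 10 * 10 * 1
Running product: 10, 100, 100
N(V) = 100


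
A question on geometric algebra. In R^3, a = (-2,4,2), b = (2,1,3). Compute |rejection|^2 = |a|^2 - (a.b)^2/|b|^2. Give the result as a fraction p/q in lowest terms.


|a|^2 = (-2)^2 + 4^2 + 2^2 = 24
|b|^2 = 2^2 + 1^2 + 3^2 = 14
a . b = (-2)*2 + 4*1 + 2*3 = 6
(a.b)^2 = 6^2 = 36
|rej|^2 = 24 - 36/14
= (336 - 36)/14
= 300/14
In lowest terms: 150/7


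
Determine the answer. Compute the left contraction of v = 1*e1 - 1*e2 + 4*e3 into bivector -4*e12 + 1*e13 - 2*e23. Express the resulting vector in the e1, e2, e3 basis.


Left contraction v _| B = <vB>_1 (grade-1 part of the geometric product vB).
Using e1_|e12 = e2, e2_|e12 = -e1, e1_|e13 = e3, e3_|e13 = -e1, e2_|e23 = e3, e3_|e23 = -e2:
e1 coeff: -v2*b12 - v3*b13 = -(-1)*(-4) - (4)*(1) = -8
e2 coeff: v1*b12 - v3*b23 = (1)*(-4) - (4)*(-2) = 4
e3 coeff: v1*b13 + v2*b23 = (1)*(1) + (-1)*(-2) = 3
v _| B = -8*e1 + 4*e2 + 3*e3


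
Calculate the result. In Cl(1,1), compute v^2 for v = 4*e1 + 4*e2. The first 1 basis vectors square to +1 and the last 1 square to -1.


v^2 = sum of c_i^2 * e_i^2
Positive signature terms (e_i^2 = +1): 4^2 = 16
Negative signature terms (e_j^2 = -1): 4^2 = 16
v^2 = 16 - 16 = 0


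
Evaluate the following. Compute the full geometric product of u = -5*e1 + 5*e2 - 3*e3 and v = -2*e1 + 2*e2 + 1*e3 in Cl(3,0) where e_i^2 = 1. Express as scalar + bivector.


In Cl(3,0): e_i^2 = 1, e_ie_j = -e_je_i for i != j.
Scalar part = u . v = (-5)*(-2) + 5*2 + (-3)*1
= 10 + 10 + (-3) = 17
e12 coeff = (-5)*2 - 5*(-2) = -10 - (-10) = 0
e13 coeff = (-5)*1 - (-3)*(-2) = -5 - 6 = -11
e23 coeff = 5*1 - (-3)*2 = 5 - (-6) = 11
uv = 17 + 0*e12 - 11*e13 + 11*e23


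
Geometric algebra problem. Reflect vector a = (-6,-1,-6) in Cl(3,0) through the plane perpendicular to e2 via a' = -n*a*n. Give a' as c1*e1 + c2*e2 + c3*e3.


Reflection formula: a' = -n*a*n, with n = e2 (unit vector, n^2 = 1).
For reflection through hyperplane perp to e2:
The component along e2 flips sign, others stay.
a = (-6, -1, -6)
a' = (-6, 1, -6)
a' = -6*e1 + 1*e2 - 6*e3


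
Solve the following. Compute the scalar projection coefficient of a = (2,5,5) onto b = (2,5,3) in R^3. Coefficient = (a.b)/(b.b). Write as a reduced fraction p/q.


Projection coefficient = (a . b) / (b . b)
a . b = 2*2 + 5*5 + 5*3
= 4 + 25 + 15 = 44
b . b = 2^2 + 5^2 + 3^2
= 4 + 25 + 9 = 38
Coefficient = 44/38
In lowest terms: 22/19


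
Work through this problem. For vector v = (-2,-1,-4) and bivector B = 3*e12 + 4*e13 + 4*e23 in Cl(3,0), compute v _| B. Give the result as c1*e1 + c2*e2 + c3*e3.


Left contraction v _| B = <vB>_1 (grade-1 part of the geometric product vB).
Using e1_|e12 = e2, e2_|e12 = -e1, e1_|e13 = e3, e3_|e13 = -e1, e2_|e23 = e3, e3_|e23 = -e2:
e1 coeff: -v2*b12 - v3*b13 = -(-1)*(3) - (-4)*(4) = 19
e2 coeff: v1*b12 - v3*b23 = (-2)*(3) - (-4)*(4) = 10
e3 coeff: v1*b13 + v2*b23 = (-2)*(4) + (-1)*(4) = -12
v _| B = 19*e1 + 10*e2 - 12*e3


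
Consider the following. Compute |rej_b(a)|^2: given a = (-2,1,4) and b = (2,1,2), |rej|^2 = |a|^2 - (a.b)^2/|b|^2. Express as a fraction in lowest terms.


|a|^2 = (-2)^2 + 1^2 + 4^2 = 21
|b|^2 = 2^2 + 1^2 + 2^2 = 9
a . b = (-2)*2 + 1*1 + 4*2 = 5
(a.b)^2 = 5^2 = 25
|rej|^2 = 21 - 25/9
= (189 - 25)/9
= 164/9
In lowest terms: 164/9


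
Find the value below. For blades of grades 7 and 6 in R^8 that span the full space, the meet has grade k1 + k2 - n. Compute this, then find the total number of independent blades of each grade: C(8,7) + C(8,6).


Meet grade = grade(A) + grade(B) - n
= 7 + 6 - 8 = 5
C(8,7) = 8
C(8,6) = 28
dim_A + dim_B = 8 + 28 = 36


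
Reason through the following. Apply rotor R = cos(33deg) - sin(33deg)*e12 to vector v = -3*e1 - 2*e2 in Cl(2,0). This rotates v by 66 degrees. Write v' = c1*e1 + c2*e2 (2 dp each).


Rotor R = cos(33deg) - sin(33deg)*e12
Rotation angle theta = 2 * 33 = 66 degrees
v' = R*v*~R rotates v by theta.
cos(66deg) = 0.4067, sin(66deg) = 0.9135
v'_1 = -3*cos(66deg) - (-2)*sin(66deg)
= -3*0.4067 - (-2)*0.9135
= 0.61
v'_2 = -3*sin(66deg) + (-2)*cos(66deg)
= -3*0.9135 + (-2)*0.4067
= -3.55
v' = 0.61*e1 - 3.55*e2


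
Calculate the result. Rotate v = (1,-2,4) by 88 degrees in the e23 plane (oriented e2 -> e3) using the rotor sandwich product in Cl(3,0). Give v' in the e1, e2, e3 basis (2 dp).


Rotor R = cos(44deg) - sin(44deg)*e23
Rotation angle theta = 2 * 44 = 88 degrees in the e23 plane (e2 -> e3).
The component perpendicular to the plane (e1) is invariant: v'_1 = v1 = 1.00
cos(88deg) = 0.0349, sin(88deg) = 0.9994
v'_2 = v2*cos(theta) - v3*sin(theta) = -2*0.0349 - 4*0.9994 = -4.07
v'_3 = v2*sin(theta) + v3*cos(theta) = -2*0.9994 + 4*0.0349 = -1.86
v' = 1.00*e1 - 4.07*e2 - 1.86*e3


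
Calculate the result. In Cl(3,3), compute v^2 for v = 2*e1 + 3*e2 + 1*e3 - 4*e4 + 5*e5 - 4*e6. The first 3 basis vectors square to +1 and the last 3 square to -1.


v^2 = sum of c_i^2 * e_i^2
Positive signature terms (e_i^2 = +1): 2^2 + 3^2 + 1^2 = 14
Negative signature terms (e_j^2 = -1): (-4)^2 + 5^2 + (-4)^2 = 57
v^2 = 14 - 57 = -43


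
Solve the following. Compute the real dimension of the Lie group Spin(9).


Spin(n) double-covers SO(n); both have Lie algebra so(n) of dimension n(n-1)/2.
n = 9
n(n-1) = 9 * 8 = 72
dim Spin(9) = 72/2 = 36


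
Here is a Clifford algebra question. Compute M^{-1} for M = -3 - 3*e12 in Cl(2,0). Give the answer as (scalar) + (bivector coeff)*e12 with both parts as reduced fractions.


M = -3 - 3*e12, where e12^2 = -1.
Since M commutes with its reverse ~M = a - b*e12, M * ~M = a^2 - b^2*e12^2 = a^2 + b^2.
So M^{-1} = ~M / (a^2 + b^2) = (a - b*e12)/(a^2 + b^2).
a^2 + b^2 = 9 + 9 = 18
Scalar part = -3/18 = -1/6
Bivector coeff = 3/18 = 1/6
M^{-1} = -1/6 + 1/6*e12


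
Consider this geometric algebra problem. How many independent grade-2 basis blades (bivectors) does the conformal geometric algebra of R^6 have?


The conformal model of R^6 uses Cl(7,1) with m = 6 + 2 = 8 generators.
Number of grade-2 blades = C(m, 2) = C(8, 2)
= 8*7/2 = 28


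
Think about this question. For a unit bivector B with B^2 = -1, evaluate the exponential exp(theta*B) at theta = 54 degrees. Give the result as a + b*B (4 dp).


For a unit bivector B with B^2 = -1, the exponential series gives
e^(theta*B) = cos(theta) + sin(theta)*B (the GA analogue of Euler's formula).
theta = 54 degrees = 0.942478 rad
cos(54 deg) = 0.5878
sin(54 deg) = 0.8090
exp(theta*B) = 0.5878 + 0.8090*B


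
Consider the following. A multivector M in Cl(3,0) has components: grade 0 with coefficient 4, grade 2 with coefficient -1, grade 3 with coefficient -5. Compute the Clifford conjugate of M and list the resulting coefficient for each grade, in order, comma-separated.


Clifford conjugate sign for grade k: (-1)^(k(k+1)/2)
Grade 0: (-1)^(0*1/2) = (-1)^0 = 1, coeff 4 -> 4
Grade 2: (-1)^(2*3/2) = (-1)^3 = -1, coeff -1 -> 1
Grade 3: (-1)^(3*4/2) = (-1)^6 = 1, coeff -5 -> -5
Conjugated coefficients: 4, 1, -5


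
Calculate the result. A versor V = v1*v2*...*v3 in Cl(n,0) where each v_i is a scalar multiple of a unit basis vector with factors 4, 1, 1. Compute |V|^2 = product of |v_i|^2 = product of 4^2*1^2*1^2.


Each vector v_i has |v_i|^2 = s_i^2
Squared scales: 4^2 = 16, 1^2 = 1, 1^2 = 1
|V|^2 = 16 * 1 * 1
= 16


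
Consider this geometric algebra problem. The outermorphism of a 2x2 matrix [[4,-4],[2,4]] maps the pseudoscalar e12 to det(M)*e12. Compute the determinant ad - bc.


The outermorphism of a linear map f sends e1^e2 to f(e1)^f(e2).
f(e1) = 4*e1 + 2*e2
f(e2) = -4*e1 + 4*e2
f(e1) ^ f(e2) = (4*e1 + 2*e2) ^ (-4*e1 + 4*e2)
= 4*4*e12 + 2*(-4)*e21
= (16 - (-8))*e12
= 24*e12
Coefficient = 24


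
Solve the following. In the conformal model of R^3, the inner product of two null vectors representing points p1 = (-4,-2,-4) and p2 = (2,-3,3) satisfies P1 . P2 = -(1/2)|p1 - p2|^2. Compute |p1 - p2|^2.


p1 - p2 = (-6, 1, -7)
|p1 - p2|^2 = (-6)^2 + 1^2 + (-7)^2
= 36 + 1 + 49
= 86


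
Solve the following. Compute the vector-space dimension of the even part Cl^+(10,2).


Even subalgebra dimension = 2^(n-1)
n = 10 + 2 = 12
2^(12 - 1) = 2^11 = 2048
Verification: sum of C(12,k) for even k = 1 + 66 + 495 + 924 + 495 + 66 + 1 = 2048
Result = 2048


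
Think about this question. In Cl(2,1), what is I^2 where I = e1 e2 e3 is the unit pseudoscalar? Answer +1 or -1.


The pseudoscalar I = e1...e_n (product of all n generators) of Cl(p,q) satisfies I^2 = (-1)^(q + n(n-1)/2).
p = 2, q = 1, n = p + q = 3
n(n-1)/2 = 3 * 2 / 2 = 3
Exponent = q + n(n-1)/2 = 1 + 3 = 4
I^2 = (-1)^4 = +1


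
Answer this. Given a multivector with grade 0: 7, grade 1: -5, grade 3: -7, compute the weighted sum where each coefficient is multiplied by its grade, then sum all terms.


Grade-weighted sum = sum of grade_k * coefficient_k
0*7 = 0
1*(-5) = -5
3*(-7) = -21
Total = 0 + (-5) + (-21) = -26


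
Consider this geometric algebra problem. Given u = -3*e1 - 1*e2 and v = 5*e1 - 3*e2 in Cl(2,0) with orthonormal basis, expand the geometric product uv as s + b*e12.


Expand: (-3*e1 - 1*e2)(5*e1 - 3*e2)
= (-3)*5*e1e1 + (-3)*(-3)*e1e2 + (-1)*5*e2e1 + (-1)*(-3)*e2e2
Using e1^2 = e2^2 = 1, e2e1 = -e1e2:
Scalar part s = (-3)*5 + (-1)*(-3) = -15 + 3 = -12
Bivector part b = (-3)*(-3) - (-1)*5 = 9 - (-5) = 14
uv = -12 + 14*e12


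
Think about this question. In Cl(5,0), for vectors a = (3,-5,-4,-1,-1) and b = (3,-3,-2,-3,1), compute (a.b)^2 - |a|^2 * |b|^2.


a . b = 3*3 + (-5)*(-3) + (-4)*(-2) + (-1)*(-3) + (-1)*1
= 9 + 15 + 8 + 3 + (-1) = 34
|a|^2 = 3^2 + (-5)^2 + (-4)^2 + (-1)^2 + (-1)^2 = 52
|b|^2 = 3^2 + (-3)^2 + (-2)^2 + (-3)^2 + 1^2 = 32
(a.b)^2 = 34^2 = 1156
|a|^2 * |b|^2 = 52 * 32 = 1664
Result = 1156 - 1664 = -508


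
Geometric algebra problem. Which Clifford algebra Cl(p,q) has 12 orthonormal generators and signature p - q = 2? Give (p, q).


We need p + q = 12 and p - q = 2.
Adding: 2p = 12 + 2 = 14, so p = 7.
Then q = 12 - 7 = 5.
(p, q) = (7, 5)


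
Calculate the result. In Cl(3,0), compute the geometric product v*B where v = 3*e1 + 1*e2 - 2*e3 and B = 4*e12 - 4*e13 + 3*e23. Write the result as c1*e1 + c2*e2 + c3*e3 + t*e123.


vB has grade-1 (vector) and grade-3 (trivector) parts: vB = (v _| B) + (v ^ B).
Vector part <vB>_1:
  e1: -v2*b12 - v3*b13 = -(1)*(4) - (-2)*(-4) = -12
  e2: v1*b12 - v3*b23 = (3)*(4) - (-2)*(3) = 18
  e3: v1*b13 + v2*b23 = (3)*(-4) + (1)*(3) = -9
Trivector part <vB>_3:
  e123: v1*b23 - v2*b13 + v3*b12 = (3)*(3) - (1)*(-4) + (-2)*(4) = 5
vB = -12*e1 + 18*e2 - 9*e3 + 5*e123


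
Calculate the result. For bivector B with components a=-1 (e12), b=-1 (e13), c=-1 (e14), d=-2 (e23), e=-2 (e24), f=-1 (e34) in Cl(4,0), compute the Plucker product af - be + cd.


Plucker relation: af - be + cd
a*f = (-1)*(-1) = 1
b*e = (-1)*(-2) = 2
c*d = (-1)*(-2) = 2
af - be + cd = 1 - 2 + 2
= 1


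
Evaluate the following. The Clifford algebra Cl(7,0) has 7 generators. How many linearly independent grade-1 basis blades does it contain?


Number of grade-k basis blades in Cl(p,q) with n = p + q is C(n, k).
n = 7 + 0 = 7
C(7, 1) = 7! / (1! * 6!)
= 5040 / (1 * 720)
= 7


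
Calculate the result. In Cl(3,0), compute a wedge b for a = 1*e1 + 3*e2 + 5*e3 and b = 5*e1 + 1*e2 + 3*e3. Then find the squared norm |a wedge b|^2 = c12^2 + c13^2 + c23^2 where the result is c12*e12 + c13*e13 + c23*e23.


a wedge b = (a1*b2 - a2*b1)*e12 + (a1*b3 - a3*b1)*e13 + (a2*b3 - a3*b2)*e23
e12 coeff: 1*1 - 3*5 = 1 - 15 = -14
e13 coeff: 1*3 - 5*5 = 3 - 25 = -22
e23 coeff: 3*3 - 5*1 = 9 - 5 = 4
|a wedge b|^2 = (-14)^2 + (-22)^2 + 4^2
= 196 + 484 + 16
= 696


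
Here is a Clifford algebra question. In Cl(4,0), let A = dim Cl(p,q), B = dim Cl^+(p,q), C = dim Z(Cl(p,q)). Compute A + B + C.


n = 4 + 0 = 4
Total dim = 2^4 = 16
Even subalgebra dim = 2^3 = 8
n is even, so center dim = 1
Sum = 16 + 8 + 1 = 25


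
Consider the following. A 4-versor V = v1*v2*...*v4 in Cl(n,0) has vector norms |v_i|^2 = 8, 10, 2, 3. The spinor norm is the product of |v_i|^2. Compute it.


Spinor norm N(V) = |v1|^2 * |v2|^2 * ... * |v4|^2
= 8 * 10 * 2 * 3
Running product: 8, 80, 160, 480
N(V) = 480


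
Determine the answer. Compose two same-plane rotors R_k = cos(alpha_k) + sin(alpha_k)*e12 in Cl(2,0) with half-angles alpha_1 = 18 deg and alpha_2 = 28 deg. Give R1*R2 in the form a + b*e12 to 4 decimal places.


Same-plane rotors commute and their half-angles add:
R1*R2 = cos(a1 + a2) + sin(a1 + a2)*e12.
a1 + a2 = 18 + 28 = 46 deg
cos(46 deg) = 0.6947
sin(46 deg) = 0.7193
R1*R2 = 0.6947 + 0.7193*e12


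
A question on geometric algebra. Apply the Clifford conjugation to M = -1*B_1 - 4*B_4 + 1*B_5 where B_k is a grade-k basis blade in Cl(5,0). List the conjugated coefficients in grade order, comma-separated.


Clifford conjugate sign for grade k: (-1)^(k(k+1)/2)
Grade 1: (-1)^(1*2/2) = (-1)^1 = -1, coeff -1 -> 1
Grade 4: (-1)^(4*5/2) = (-1)^10 = 1, coeff -4 -> -4
Grade 5: (-1)^(5*6/2) = (-1)^15 = -1, coeff 1 -> -1
Conjugated coefficients: 1, -4, -1


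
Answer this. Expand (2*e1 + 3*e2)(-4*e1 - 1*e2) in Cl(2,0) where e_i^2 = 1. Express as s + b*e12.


Expand: (2*e1 + 3*e2)(-4*e1 - 1*e2)
= 2*(-4)*e1e1 + 2*(-1)*e1e2 + 3*(-4)*e2e1 + 3*(-1)*e2e2
Using e1^2 = e2^2 = 1, e2e1 = -e1e2:
Scalar part s = 2*(-4) + 3*(-1) = -8 + (-3) = -11
Bivector part b = 2*(-1) - 3*(-4) = -2 - (-12) = 10
uv = -11 + 10*e12


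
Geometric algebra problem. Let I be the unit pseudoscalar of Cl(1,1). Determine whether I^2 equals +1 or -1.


The pseudoscalar I = e1...e_n (product of all n generators) of Cl(p,q) satisfies I^2 = (-1)^(q + n(n-1)/2).
p = 1, q = 1, n = p + q = 2
n(n-1)/2 = 2 * 1 / 2 = 1
Exponent = q + n(n-1)/2 = 1 + 1 = 2
I^2 = (-1)^2 = +1


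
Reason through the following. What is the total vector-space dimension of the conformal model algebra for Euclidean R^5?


The conformal model of R^5 uses Cl(6,1): the 5 Euclidean generators plus two extra orthogonal generators e+ (e+^2 = +1) and e- (e-^2 = -1), from which the null vectors e0, einf are built.
Number of generators m = 5 + 2 = 7.
dim Cl(p,q) = 2^m = 2^7 = 128


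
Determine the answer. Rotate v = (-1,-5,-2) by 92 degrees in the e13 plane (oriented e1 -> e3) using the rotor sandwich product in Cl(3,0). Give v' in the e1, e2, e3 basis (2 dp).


Rotor R = cos(46deg) - sin(46deg)*e13
Rotation angle theta = 2 * 46 = 92 degrees in the e13 plane (e1 -> e3).
The component perpendicular to the plane (e2) is invariant: v'_2 = v2 = -5.00
cos(92deg) = -0.0349, sin(92deg) = 0.9994
v'_1 = v1*cos(theta) - v3*sin(theta) = -1*(-0.0349) - (-2)*0.9994 = 2.03
v'_3 = v1*sin(theta) + v3*cos(theta) = -1*0.9994 + (-2)*(-0.0349) = -0.93
v' = 2.03*e1 - 5.00*e2 - 0.93*e3


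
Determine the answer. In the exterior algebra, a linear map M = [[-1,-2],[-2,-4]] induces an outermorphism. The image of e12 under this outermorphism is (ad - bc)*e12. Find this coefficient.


The outermorphism of a linear map f sends e1^e2 to f(e1)^f(e2).
f(e1) = -1*e1 - 2*e2
f(e2) = -2*e1 - 4*e2
f(e1) ^ f(e2) = (-1*e1 - 2*e2) ^ (-2*e1 - 4*e2)
= (-1)*(-4)*e12 + (-2)*(-2)*e21
= (4 - 4)*e12
= 0*e12
Coefficient = 0


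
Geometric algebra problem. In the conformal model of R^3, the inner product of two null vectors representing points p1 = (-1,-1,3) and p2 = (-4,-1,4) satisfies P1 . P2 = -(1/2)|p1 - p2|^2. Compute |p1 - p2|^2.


p1 - p2 = (3, 0, -1)
|p1 - p2|^2 = 3^2 + 0^2 + (-1)^2
= 9 + 0 + 1
= 10
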